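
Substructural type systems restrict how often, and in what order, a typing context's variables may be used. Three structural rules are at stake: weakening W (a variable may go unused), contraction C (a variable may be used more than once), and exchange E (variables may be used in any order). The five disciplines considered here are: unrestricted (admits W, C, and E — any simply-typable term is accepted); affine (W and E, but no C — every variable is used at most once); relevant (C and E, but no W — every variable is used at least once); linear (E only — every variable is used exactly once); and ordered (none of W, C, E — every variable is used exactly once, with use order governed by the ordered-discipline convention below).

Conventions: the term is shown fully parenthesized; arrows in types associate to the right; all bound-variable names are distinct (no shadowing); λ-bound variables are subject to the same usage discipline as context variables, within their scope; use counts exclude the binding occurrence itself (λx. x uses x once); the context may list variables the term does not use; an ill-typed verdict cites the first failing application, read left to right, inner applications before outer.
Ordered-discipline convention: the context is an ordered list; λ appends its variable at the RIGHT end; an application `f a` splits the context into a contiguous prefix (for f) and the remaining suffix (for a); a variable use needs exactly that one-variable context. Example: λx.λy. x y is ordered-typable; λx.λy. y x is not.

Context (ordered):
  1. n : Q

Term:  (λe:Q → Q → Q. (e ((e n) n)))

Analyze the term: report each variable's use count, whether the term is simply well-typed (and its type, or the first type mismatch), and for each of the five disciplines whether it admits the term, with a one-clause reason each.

usage: n=2; e (bound)=2
left-to-right use order: e, e, n, n
typing: ✓ — (Q → Q → Q) → Q → Q
ordered: ✗, repeated use of n ×2, e ×2
linear: ✗, repeated use of n ×2, e ×2
affine: ✗, repeated use of n ×2, e ×2
relevant: ✓, every one of n, e appears
unrestricted: ✓, simply typable at (Q → Q → Q) → Q → Q; W, C, E all held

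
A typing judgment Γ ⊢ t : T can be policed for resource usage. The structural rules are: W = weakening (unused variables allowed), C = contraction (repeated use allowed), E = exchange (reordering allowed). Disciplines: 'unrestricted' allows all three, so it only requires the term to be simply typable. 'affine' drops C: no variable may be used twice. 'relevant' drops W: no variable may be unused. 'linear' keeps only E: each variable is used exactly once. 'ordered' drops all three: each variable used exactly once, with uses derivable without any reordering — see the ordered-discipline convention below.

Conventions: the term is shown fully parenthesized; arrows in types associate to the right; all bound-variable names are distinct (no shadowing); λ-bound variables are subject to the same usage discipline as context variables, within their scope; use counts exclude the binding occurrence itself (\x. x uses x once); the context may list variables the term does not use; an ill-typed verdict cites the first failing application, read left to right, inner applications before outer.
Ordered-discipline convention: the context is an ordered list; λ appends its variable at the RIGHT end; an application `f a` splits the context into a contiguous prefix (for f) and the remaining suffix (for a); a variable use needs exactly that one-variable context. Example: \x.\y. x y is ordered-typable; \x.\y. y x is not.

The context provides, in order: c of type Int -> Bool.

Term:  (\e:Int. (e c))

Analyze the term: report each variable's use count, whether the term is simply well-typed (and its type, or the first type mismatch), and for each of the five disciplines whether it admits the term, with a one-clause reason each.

usage: c: 1×; e (bound): 1×
left-to-right use order: e, c
typing: ill-typed: non-function type Int applied to an argument
ordered: ✗, fails simple typing
linear: ✗, a type mismatch blocks all five
affine: ✗, the type mismatch rejects it
relevant: ✗, not simply typable
unrestricted: ✗, fails simple typing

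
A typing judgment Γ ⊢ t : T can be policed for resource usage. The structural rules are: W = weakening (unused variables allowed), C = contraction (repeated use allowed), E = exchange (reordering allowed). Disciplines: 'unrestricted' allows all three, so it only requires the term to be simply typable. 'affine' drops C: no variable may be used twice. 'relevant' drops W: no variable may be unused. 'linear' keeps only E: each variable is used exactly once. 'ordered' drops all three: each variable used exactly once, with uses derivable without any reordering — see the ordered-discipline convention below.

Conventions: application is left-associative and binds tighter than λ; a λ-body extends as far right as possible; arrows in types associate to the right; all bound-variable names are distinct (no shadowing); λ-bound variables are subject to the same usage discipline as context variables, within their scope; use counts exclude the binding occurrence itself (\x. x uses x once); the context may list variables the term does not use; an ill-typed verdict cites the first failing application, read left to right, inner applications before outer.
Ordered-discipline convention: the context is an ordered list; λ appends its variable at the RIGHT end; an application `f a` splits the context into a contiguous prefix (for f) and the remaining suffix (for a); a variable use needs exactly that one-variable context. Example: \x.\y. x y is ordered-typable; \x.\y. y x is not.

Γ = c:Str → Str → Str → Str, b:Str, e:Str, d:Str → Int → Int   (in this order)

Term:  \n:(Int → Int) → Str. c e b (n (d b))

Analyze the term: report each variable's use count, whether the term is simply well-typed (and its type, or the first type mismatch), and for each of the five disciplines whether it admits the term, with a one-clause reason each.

usage: c ×1; b ×2; e ×1; d ×1; n (λ-bound) ×1
left-to-right use order: c, e, b, n, d, b
typing: ✓ — ((Int → Int) → Str) → Str
ordered: ✗ — repeated use of b ×2
linear: ✗ — repeated use of b ×2
affine: ✗ — repeated use of b ×2
relevant: ✓ — every one of c, b, e, d, n appears
unrestricted: ✓ — typability at ((Int → Int) → Str) → Str is all that's needed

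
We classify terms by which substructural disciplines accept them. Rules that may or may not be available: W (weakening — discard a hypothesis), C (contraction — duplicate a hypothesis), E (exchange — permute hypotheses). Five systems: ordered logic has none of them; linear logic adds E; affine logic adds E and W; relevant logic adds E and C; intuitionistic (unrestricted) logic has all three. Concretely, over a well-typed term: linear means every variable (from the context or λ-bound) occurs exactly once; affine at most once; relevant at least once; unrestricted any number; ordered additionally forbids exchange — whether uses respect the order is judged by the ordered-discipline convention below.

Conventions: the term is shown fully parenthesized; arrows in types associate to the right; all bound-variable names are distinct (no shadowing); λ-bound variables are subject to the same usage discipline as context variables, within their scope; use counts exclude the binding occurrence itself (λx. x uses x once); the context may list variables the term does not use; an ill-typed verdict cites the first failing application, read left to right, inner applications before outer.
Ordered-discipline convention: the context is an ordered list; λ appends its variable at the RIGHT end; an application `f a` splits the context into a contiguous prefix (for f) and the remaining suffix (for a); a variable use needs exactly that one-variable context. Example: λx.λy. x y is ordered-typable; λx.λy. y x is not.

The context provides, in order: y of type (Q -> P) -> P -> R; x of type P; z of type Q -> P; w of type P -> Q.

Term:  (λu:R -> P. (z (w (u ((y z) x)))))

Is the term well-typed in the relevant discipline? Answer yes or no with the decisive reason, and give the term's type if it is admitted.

yes — every one of y, x, z, w, u appears; term : (R -> P) -> P
use counts: y: 1×; x: 1×; z: 2×; w: 1×; u [bound]: 1×
use order (left to right): z, w, u, y, z, x
typing: ✓ — (R -> P) -> P
summary: ordered ✗ · linear ✗ · affine ✗ · relevant ✓ · unrestricted ✓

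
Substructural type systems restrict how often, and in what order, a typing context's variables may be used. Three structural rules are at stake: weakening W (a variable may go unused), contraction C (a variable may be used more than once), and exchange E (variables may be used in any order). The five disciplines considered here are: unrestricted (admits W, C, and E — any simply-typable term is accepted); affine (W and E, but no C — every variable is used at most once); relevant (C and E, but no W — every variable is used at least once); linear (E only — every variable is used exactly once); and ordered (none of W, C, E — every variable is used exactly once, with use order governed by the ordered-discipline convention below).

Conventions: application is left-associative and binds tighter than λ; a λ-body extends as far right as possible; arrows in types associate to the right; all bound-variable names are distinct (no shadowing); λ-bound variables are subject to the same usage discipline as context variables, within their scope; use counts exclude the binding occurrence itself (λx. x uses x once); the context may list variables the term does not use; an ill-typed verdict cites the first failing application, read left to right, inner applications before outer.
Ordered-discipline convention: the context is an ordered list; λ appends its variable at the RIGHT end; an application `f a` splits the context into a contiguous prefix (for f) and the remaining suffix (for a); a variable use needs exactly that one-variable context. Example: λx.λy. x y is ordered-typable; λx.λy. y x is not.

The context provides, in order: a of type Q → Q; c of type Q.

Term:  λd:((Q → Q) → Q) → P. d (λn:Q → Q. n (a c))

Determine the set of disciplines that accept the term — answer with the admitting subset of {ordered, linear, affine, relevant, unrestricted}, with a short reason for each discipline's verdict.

admitted in: linear, affine, relevant, unrestricted
usage: a=1, c=1, d (λ-bound)=1, n (λ-bound)=1
uses in reading order: d, n, a, c
typing: well-typed at (((Q → Q) → Q) → P) → P
ordered ✗ (no contiguous prefix/suffix split fits d, n, a, c)
linear ✓ (each of a, c, d, n used exactly once)
affine ✓ (none of a, c, d, n used more than once)
relevant ✓ (at least one use each (a, c, d, n))
unrestricted ✓ (typability at (((Q → Q) → Q) → P) → P is all that's needed)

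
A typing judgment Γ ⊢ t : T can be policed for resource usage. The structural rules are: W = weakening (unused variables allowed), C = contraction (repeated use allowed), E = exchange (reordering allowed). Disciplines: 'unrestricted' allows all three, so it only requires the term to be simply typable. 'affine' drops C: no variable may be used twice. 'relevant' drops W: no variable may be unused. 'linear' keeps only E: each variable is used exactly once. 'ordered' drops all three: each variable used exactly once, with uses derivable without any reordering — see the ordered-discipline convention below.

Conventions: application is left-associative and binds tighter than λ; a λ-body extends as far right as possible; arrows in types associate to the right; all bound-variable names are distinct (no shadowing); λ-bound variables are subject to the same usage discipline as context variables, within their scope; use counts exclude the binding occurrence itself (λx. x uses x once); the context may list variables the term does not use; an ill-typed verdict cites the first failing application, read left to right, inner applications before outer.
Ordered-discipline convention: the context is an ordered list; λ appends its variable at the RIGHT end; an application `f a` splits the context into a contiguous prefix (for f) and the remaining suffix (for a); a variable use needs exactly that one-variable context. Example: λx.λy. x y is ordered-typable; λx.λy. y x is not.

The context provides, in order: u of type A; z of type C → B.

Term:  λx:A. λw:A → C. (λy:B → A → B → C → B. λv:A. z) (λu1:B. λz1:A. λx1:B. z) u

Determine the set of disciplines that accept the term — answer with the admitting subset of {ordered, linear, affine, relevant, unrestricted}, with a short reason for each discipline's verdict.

admitted in: unrestricted
usage: u=1; z=2; x (λ-bound)=0; w (λ-bound)=0; y (λ-bound)=0; v (λ-bound)=0; u1 (λ-bound)=0; z1 (λ-bound)=0; x1 (λ-bound)=0
uses in reading order: z, z, u
typing: ✓ — A → (A → C) → C → B
ordered ✗ (needs contraction — z ×2; needs weakening: x, w, y, v, u1, z1, x1 unused)
linear ✗ (needs contraction — z ×2; needs weakening: x, w, y, v, u1, z1, x1 unused)
affine ✗ (needs contraction — z ×2)
relevant ✗ (needs weakening: x, w, y, v, u1, z1, x1 unused)
unrestricted ✓ (typability at A → (A → C) → C → B is all that's needed)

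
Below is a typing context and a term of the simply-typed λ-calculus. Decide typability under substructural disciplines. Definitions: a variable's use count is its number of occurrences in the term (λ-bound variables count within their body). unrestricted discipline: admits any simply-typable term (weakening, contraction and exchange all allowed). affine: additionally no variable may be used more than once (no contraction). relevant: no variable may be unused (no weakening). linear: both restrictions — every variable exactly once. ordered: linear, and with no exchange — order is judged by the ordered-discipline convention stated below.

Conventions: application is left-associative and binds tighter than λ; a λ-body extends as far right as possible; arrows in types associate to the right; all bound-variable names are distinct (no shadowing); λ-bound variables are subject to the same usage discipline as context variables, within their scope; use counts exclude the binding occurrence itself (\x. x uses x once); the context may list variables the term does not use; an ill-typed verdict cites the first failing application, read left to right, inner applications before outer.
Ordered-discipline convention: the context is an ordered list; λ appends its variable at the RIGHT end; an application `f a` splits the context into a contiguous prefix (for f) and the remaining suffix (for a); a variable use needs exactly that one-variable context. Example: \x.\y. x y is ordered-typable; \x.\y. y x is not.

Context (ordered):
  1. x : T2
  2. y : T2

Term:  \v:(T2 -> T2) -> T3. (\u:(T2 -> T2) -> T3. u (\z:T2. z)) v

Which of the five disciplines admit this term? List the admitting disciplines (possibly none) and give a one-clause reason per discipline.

accepted by: affine, unrestricted
use counts: x ×0; y ×0; v [bound] ×1; u [bound] ×1; z [bound] ×1
use order (left to right): u, z, v
typing: the term checks, with type ((T2 -> T2) -> T3) -> T3
ordered ✗ (needs weakening: x, y unused)
linear ✗ (needs weakening: x, y unused)
affine ✓ (x, y, v, u, z: no repeats, contraction unneeded)
relevant ✗ (needs weakening: x, y unused)
unrestricted ✓ (simply typable at ((T2 -> T2) -> T3) -> T3; W, C, E all held)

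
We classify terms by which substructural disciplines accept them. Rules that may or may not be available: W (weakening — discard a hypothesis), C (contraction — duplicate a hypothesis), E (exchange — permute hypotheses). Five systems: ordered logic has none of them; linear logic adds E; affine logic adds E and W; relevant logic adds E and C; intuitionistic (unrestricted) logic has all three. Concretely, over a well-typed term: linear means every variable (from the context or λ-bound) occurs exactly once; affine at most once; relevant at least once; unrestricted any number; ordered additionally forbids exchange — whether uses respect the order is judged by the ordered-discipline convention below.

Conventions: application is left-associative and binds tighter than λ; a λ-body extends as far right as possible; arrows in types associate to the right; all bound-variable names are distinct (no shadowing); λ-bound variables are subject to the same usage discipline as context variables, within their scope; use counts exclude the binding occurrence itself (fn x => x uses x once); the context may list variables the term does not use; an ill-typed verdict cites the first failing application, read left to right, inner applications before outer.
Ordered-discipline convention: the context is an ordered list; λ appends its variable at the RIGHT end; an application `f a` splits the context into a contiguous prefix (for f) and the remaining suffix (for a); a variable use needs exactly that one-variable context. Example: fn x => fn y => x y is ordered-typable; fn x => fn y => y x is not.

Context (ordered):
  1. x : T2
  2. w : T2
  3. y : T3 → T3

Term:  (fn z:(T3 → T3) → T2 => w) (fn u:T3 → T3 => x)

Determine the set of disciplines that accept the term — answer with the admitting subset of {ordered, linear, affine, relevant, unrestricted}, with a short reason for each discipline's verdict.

admitted by: affine, unrestricted
use counts: x: 1, w: 1, y: 0, z (λ-bound): 0, u (λ-bound): 0
order of uses: w, x
typing: ✓ — T2
ordered ✗ (y, z, u never used (weakening))
linear ✗ (y, z, u never used (weakening))
affine ✓ (at most one use each (x, w, y, z, u))
relevant ✗ (y, z, u never used (weakening))
unrestricted ✓ (typability at T2 is all that's needed)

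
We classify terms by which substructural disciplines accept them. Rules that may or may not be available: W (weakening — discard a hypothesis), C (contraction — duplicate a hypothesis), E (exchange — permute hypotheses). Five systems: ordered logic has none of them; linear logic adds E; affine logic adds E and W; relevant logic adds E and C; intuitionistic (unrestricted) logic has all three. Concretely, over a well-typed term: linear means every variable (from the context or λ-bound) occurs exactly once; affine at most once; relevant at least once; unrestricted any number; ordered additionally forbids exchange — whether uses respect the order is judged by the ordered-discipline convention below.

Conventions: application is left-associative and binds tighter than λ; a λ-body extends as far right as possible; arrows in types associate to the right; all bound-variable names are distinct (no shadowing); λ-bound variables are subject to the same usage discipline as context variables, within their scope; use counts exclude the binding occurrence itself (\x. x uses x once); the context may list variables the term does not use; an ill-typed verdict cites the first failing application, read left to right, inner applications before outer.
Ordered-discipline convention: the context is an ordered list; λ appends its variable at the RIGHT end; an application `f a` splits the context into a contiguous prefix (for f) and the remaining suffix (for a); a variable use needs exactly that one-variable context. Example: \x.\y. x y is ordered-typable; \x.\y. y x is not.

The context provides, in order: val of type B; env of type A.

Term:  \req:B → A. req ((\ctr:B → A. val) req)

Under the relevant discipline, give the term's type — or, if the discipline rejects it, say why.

not well-typed under relevant — needs weakening: env, ctr unused
counts: val=1; env=0; req [bound]=2; ctr [bound]=0
uses in reading order: req, val, req
typing: well-typed at (B → A) → A
per-discipline verdicts: ordered ✗; linear ✗; affine ✗; relevant ✗; unrestricted ✓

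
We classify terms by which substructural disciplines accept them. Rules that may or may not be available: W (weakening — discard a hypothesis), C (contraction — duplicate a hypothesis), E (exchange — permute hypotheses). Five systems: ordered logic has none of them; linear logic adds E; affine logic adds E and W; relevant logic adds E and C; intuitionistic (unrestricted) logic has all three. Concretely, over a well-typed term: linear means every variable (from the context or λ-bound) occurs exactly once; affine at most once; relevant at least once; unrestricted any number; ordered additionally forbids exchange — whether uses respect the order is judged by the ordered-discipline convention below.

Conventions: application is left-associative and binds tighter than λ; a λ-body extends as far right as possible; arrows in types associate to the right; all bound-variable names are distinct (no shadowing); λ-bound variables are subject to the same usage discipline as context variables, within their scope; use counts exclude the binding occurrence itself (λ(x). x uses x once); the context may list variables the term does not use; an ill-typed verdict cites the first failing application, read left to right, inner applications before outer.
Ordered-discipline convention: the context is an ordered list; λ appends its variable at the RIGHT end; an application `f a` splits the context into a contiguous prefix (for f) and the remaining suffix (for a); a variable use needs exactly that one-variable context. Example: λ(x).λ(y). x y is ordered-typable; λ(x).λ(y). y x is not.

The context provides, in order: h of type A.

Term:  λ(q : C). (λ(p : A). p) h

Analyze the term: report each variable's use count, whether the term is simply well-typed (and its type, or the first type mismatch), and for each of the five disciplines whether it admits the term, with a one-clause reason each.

use counts: h=1, q (λ-bound)=0, p (λ-bound)=1
uses in reading order: p, h
typing: well-typed — term : C -> A
ordered ✗ (q left unused)
linear ✗ (q left unused)
affine ✓ (h, q, p: no repeats, contraction unneeded)
relevant ✗ (q left unused)
unrestricted ✓ (well-typed at C -> A; no restrictions here)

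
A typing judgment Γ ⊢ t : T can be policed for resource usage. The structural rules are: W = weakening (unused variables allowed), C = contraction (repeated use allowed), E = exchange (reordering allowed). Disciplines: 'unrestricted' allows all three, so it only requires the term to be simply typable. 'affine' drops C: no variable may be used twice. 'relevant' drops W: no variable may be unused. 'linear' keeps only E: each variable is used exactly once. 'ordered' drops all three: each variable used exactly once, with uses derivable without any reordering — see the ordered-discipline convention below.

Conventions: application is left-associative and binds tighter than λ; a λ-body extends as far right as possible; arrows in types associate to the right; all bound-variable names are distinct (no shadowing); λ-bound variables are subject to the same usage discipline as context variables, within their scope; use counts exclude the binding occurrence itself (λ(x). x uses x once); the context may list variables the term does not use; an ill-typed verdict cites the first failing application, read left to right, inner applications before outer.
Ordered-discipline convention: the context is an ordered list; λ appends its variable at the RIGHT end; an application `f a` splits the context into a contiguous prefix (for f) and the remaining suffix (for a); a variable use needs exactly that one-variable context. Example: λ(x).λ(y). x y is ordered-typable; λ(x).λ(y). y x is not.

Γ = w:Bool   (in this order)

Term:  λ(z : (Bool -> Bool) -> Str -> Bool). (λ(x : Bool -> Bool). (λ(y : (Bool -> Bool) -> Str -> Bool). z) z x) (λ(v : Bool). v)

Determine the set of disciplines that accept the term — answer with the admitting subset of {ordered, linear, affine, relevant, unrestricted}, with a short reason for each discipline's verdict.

admitted by: unrestricted
usage: w ×0, z (bound) ×2, x (bound) ×1, y (bound) ×0, v (bound) ×1
left-to-right use order: z, z, x, v
typing: well-typed — term : ((Bool -> Bool) -> Str -> Bool) -> Str -> Bool
ordered: ✗ — repeated use of z ×2; w, y never used (weakening)
linear: ✗ — repeated use of z ×2; w, y never used (weakening)
affine: ✗ — repeated use of z ×2
relevant: ✗ — w, y never used (weakening)
unrestricted: ✓ — typability at ((Bool -> Bool) -> Str -> Bool) -> Str -> Bool is all that's needed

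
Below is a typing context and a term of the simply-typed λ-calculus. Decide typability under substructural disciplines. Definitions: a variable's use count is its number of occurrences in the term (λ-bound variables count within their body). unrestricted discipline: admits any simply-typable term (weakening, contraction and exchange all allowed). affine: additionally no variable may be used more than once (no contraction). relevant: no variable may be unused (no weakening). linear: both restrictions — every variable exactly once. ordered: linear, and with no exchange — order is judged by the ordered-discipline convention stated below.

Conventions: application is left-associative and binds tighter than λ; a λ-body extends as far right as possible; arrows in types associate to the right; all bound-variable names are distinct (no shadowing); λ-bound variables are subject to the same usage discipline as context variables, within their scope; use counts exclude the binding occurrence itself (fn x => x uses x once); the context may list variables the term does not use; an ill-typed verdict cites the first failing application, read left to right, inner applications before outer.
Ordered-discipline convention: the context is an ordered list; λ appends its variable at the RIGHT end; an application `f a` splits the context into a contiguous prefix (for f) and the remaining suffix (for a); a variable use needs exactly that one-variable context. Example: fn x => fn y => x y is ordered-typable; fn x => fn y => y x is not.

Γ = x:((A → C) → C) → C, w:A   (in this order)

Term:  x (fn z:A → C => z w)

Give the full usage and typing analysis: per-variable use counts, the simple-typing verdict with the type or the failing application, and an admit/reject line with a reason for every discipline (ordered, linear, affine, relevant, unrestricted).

counts: x ×1; w ×1; z (bound) ×1
use order (left to right): x, z, w
typing: ✓ — C
ordered ✗ (use order x, z, w needs exchange)
linear ✓ (exactly-once usage across x, w, z)
affine ✓ (none of x, w, z used more than once)
relevant ✓ (none of x, w, z goes unused)
unrestricted ✓ (well-typed at C; no restrictions here)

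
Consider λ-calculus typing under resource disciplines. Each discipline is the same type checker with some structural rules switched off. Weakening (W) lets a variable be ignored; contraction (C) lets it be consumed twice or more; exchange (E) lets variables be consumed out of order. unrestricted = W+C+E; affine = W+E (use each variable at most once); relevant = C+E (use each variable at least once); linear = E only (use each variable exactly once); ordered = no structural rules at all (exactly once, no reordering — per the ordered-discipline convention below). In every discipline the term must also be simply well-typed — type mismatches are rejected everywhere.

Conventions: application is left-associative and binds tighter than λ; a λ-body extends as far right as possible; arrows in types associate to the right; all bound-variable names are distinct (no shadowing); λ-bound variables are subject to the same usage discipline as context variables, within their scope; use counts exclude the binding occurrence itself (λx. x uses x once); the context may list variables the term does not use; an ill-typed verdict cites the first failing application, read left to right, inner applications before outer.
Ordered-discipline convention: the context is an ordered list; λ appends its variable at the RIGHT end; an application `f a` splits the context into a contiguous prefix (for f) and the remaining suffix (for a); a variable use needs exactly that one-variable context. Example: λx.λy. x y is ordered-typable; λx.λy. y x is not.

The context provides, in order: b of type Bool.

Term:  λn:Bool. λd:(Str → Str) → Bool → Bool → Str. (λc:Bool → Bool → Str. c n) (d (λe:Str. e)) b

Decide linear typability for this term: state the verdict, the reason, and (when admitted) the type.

yes — exactly-once usage across b, n, d, c, e; term : Bool → ((Str → Str) → Bool → Bool → Str) → Str
variable uses: b: 1, n (bound): 1, d (bound): 1, c (bound): 1, e (bound): 1
left-to-right use order: c, n, d, e, b
typing: ✓ — Bool → ((Str → Str) → Bool → Bool → Str) → Str
all disciplines: ordered ✗; linear ✓; affine ✓; relevant ✓; unrestricted ✓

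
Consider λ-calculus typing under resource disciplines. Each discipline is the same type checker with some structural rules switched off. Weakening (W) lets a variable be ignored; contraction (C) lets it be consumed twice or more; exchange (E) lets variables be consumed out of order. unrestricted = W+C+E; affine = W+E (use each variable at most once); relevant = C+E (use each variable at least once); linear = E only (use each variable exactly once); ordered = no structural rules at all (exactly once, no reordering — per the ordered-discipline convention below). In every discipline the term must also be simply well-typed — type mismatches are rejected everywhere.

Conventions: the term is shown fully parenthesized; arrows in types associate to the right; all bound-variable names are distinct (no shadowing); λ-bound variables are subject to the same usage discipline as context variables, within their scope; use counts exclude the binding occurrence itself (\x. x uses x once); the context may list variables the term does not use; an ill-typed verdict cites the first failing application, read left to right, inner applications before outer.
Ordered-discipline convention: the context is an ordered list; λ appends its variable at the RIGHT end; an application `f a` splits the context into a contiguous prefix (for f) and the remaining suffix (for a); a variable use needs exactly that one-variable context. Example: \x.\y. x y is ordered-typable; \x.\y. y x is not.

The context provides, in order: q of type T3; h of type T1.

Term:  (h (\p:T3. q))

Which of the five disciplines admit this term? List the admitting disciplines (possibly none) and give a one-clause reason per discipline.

accepted by: none
usage: q ×1, h ×1, p (bound) ×0
order of uses: h, q
typing: ill-typed: non-arrow in function slot: T1
ordered: ✗ — fails simple typing
linear: ✗ — a type mismatch blocks all five
affine: ✗ — the type mismatch rejects it
relevant: ✗ — not simply typable
unrestricted: ✗ — fails simple typing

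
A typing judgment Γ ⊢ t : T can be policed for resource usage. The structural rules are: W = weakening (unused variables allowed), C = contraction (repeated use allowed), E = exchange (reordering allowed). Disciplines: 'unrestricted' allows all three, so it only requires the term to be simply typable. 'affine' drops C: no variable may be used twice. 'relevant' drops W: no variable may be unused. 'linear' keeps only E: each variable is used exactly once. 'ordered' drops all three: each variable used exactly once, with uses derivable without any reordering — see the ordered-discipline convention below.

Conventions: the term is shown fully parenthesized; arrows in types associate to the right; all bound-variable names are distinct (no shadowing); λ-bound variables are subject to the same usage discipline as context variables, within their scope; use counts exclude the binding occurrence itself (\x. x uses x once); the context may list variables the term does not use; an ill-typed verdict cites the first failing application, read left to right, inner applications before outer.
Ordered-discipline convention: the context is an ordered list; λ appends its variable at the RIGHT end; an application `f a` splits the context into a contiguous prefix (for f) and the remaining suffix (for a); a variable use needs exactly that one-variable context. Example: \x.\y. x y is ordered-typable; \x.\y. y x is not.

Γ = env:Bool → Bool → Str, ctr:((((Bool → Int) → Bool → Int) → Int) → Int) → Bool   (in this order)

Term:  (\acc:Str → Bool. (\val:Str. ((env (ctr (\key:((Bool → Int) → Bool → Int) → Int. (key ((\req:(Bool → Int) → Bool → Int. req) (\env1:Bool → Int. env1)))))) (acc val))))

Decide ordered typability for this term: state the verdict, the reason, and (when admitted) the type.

yes — one use each (env, ctr, acc, val, key, req, env1); ordered split holds; term : (Str → Bool) → Str → Str
use counts: env=1, ctr=1, acc (λ-bound)=1, val (λ-bound)=1, key (λ-bound)=1, req (λ-bound)=1, env1 (λ-bound)=1
left-to-right use order: env, ctr, key, req, env1, acc, val
typing: the term checks, with type (Str → Bool) → Str → Str
across the five disciplines: ordered ✓ · linear ✓ · affine ✓ · relevant ✓ · unrestricted ✓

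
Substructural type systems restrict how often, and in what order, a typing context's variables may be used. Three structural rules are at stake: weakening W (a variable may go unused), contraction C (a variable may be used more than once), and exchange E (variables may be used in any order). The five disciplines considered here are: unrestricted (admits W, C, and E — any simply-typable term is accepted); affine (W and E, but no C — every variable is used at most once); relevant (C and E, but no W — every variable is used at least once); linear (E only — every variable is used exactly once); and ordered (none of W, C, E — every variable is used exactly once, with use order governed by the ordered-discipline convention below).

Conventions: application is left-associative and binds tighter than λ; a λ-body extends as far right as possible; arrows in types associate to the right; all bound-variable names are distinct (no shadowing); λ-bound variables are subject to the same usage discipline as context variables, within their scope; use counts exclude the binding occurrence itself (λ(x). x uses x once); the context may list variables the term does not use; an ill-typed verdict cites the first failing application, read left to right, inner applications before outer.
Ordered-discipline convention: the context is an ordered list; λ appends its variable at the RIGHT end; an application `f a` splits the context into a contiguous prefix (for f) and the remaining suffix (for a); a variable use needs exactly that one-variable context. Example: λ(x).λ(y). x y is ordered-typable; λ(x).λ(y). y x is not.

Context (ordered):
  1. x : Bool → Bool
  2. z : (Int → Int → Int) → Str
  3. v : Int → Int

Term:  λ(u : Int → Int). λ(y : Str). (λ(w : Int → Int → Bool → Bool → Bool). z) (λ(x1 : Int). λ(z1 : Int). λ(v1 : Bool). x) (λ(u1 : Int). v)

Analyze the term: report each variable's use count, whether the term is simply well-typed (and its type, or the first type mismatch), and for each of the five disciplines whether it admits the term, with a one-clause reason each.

counts: x: 1, z: 1, v: 1, u (λ-bound): 0, y (λ-bound): 0, w (λ-bound): 0, x1 (λ-bound): 0, z1 (λ-bound): 0, v1 (λ-bound): 0, u1 (λ-bound): 0
use order (left to right): z, x, v
typing: well-typed — term : (Int → Int) → Str → Str
ordered: ✗, u, y, w, x1, z1, v1, u1 never used (weakening)
linear: ✗, u, y, w, x1, z1, v1, u1 never used (weakening)
affine: ✓, x, z, v, u, y, w, x1, z1, v1, u1: no repeats, contraction unneeded
relevant: ✗, u, y, w, x1, z1, v1, u1 never used (weakening)
unrestricted: ✓, simply typable at (Int → Int) → Str → Str; W, C, E all held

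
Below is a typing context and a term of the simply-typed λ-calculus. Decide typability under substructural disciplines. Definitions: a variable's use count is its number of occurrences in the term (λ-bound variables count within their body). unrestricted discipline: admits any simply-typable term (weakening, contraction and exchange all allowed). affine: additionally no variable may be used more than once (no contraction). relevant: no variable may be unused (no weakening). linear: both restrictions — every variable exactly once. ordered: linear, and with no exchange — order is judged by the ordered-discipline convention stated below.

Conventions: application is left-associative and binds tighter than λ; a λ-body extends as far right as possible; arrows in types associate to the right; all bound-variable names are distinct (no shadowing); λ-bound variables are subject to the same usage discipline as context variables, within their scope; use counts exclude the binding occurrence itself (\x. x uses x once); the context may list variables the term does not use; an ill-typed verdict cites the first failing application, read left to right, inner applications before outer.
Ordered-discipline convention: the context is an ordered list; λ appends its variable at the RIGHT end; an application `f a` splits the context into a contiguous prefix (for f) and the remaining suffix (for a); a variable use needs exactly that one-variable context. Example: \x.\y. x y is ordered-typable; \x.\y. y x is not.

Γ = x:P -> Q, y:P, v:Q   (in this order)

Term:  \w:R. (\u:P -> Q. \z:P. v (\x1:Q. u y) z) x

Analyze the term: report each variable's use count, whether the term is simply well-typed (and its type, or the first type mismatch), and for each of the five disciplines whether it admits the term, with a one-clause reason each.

variable uses: x: 1×, y: 1×, v: 1×, w (λ-bound): 0×, u (λ-bound): 1×, z (λ-bound): 1×, x1 (λ-bound): 0×
left-to-right use order: v, u, y, z, x
typing: ill-typed: non-arrow in function slot: Q
ordered ✗ (a type mismatch blocks all five)
linear ✗ (the type mismatch rejects it)
affine ✗ (not simply typable)
relevant ✗ (fails simple typing)
unrestricted ✗ (a type mismatch blocks all five)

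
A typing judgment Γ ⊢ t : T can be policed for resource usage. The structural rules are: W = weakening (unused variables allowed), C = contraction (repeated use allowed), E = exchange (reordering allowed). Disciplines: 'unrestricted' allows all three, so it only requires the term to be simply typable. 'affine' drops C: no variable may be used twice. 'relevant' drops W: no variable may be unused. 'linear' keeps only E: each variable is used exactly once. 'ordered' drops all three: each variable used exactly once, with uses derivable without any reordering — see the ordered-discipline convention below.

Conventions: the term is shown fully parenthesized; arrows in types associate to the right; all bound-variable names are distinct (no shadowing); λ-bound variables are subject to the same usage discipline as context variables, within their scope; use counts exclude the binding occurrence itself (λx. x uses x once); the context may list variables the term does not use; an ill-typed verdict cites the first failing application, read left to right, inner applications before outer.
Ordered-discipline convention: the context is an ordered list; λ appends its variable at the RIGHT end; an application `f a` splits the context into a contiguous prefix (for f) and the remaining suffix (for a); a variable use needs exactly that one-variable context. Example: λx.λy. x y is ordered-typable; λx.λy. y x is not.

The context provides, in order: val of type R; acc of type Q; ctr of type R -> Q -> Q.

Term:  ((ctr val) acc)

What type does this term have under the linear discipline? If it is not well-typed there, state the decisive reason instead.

term : Q
counts: val ×1; acc ×1; ctr ×1
use order (left to right): ctr, val, acc
typing: well-typed at Q
summary: ordered ✗ · linear ✓ · affine ✓ · relevant ✓ · unrestricted ✓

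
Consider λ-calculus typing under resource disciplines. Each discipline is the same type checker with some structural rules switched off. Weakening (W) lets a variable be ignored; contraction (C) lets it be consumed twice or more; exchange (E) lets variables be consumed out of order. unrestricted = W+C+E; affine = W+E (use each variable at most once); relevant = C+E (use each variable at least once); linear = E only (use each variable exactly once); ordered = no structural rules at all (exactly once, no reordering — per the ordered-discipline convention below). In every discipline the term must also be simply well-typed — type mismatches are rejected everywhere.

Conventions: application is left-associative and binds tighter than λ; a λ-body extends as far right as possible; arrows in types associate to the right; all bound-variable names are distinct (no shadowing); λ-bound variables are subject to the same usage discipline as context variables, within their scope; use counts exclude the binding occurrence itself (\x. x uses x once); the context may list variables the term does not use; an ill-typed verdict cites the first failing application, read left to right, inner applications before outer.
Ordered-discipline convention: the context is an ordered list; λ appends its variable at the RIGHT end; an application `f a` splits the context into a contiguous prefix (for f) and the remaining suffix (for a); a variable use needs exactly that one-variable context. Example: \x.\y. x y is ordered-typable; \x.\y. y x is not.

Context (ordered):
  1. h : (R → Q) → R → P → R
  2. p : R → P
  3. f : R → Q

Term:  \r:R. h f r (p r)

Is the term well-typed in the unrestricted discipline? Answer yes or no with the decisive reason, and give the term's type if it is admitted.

yes — typability at R → R is all that's needed; term : R → R
counts: h=1; p=1; f=1; r [bound]=2
left-to-right use order: h, f, r, p, r
typing: well-typed — term : R → R
across the five disciplines: ordered ✗; linear ✗; affine ✗; relevant ✓; unrestricted ✓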